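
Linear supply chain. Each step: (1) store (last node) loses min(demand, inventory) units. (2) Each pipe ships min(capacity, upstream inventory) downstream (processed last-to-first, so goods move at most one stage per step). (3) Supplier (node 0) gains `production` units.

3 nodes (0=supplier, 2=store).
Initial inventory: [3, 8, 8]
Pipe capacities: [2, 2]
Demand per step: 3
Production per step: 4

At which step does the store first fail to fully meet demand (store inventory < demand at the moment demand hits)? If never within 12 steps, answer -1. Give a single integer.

Step 1: demand=3,sold=3 ship[1->2]=2 ship[0->1]=2 prod=4 -> [5 8 7]
Step 2: demand=3,sold=3 ship[1->2]=2 ship[0->1]=2 prod=4 -> [7 8 6]
Step 3: demand=3,sold=3 ship[1->2]=2 ship[0->1]=2 prod=4 -> [9 8 5]
Step 4: demand=3,sold=3 ship[1->2]=2 ship[0->1]=2 prod=4 -> [11 8 4]
Step 5: demand=3,sold=3 ship[1->2]=2 ship[0->1]=2 prod=4 -> [13 8 3]
Step 6: demand=3,sold=3 ship[1->2]=2 ship[0->1]=2 prod=4 -> [15 8 2]
Step 7: demand=3,sold=2 ship[1->2]=2 ship[0->1]=2 prod=4 -> [17 8 2]
Step 8: demand=3,sold=2 ship[1->2]=2 ship[0->1]=2 prod=4 -> [19 8 2]
Step 9: demand=3,sold=2 ship[1->2]=2 ship[0->1]=2 prod=4 -> [21 8 2]
Step 10: demand=3,sold=2 ship[1->2]=2 ship[0->1]=2 prod=4 -> [23 8 2]
Step 11: demand=3,sold=2 ship[1->2]=2 ship[0->1]=2 prod=4 -> [25 8 2]
Step 12: demand=3,sold=2 ship[1->2]=2 ship[0->1]=2 prod=4 -> [27 8 2]
First stockout at step 7

7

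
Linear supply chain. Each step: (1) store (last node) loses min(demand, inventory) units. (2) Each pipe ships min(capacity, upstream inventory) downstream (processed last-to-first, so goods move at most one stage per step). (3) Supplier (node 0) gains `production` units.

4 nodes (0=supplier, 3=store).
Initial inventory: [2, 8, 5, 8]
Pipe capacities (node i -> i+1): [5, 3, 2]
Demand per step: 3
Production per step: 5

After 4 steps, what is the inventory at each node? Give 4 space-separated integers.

Step 1: demand=3,sold=3 ship[2->3]=2 ship[1->2]=3 ship[0->1]=2 prod=5 -> inv=[5 7 6 7]
Step 2: demand=3,sold=3 ship[2->3]=2 ship[1->2]=3 ship[0->1]=5 prod=5 -> inv=[5 9 7 6]
Step 3: demand=3,sold=3 ship[2->3]=2 ship[1->2]=3 ship[0->1]=5 prod=5 -> inv=[5 11 8 5]
Step 4: demand=3,sold=3 ship[2->3]=2 ship[1->2]=3 ship[0->1]=5 prod=5 -> inv=[5 13 9 4]

5 13 9 4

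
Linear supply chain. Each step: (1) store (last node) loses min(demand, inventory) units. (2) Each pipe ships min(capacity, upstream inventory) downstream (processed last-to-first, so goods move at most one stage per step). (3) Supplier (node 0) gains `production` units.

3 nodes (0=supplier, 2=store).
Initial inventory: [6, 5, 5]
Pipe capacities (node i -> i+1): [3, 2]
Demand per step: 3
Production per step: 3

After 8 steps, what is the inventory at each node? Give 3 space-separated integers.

Step 1: demand=3,sold=3 ship[1->2]=2 ship[0->1]=3 prod=3 -> inv=[6 6 4]
Step 2: demand=3,sold=3 ship[1->2]=2 ship[0->1]=3 prod=3 -> inv=[6 7 3]
Step 3: demand=3,sold=3 ship[1->2]=2 ship[0->1]=3 prod=3 -> inv=[6 8 2]
Step 4: demand=3,sold=2 ship[1->2]=2 ship[0->1]=3 prod=3 -> inv=[6 9 2]
Step 5: demand=3,sold=2 ship[1->2]=2 ship[0->1]=3 prod=3 -> inv=[6 10 2]
Step 6: demand=3,sold=2 ship[1->2]=2 ship[0->1]=3 prod=3 -> inv=[6 11 2]
Step 7: demand=3,sold=2 ship[1->2]=2 ship[0->1]=3 prod=3 -> inv=[6 12 2]
Step 8: demand=3,sold=2 ship[1->2]=2 ship[0->1]=3 prod=3 -> inv=[6 13 2]

6 13 2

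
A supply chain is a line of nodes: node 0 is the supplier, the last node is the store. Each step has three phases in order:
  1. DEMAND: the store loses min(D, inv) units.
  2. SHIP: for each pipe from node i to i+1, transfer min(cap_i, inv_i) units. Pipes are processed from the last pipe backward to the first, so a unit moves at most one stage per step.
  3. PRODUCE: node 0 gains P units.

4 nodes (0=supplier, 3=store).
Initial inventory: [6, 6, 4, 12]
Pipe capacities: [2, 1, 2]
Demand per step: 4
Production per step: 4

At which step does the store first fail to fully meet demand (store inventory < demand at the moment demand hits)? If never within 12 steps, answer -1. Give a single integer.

Step 1: demand=4,sold=4 ship[2->3]=2 ship[1->2]=1 ship[0->1]=2 prod=4 -> [8 7 3 10]
Step 2: demand=4,sold=4 ship[2->3]=2 ship[1->2]=1 ship[0->1]=2 prod=4 -> [10 8 2 8]
Step 3: demand=4,sold=4 ship[2->3]=2 ship[1->2]=1 ship[0->1]=2 prod=4 -> [12 9 1 6]
Step 4: demand=4,sold=4 ship[2->3]=1 ship[1->2]=1 ship[0->1]=2 prod=4 -> [14 10 1 3]
Step 5: demand=4,sold=3 ship[2->3]=1 ship[1->2]=1 ship[0->1]=2 prod=4 -> [16 11 1 1]
Step 6: demand=4,sold=1 ship[2->3]=1 ship[1->2]=1 ship[0->1]=2 prod=4 -> [18 12 1 1]
Step 7: demand=4,sold=1 ship[2->3]=1 ship[1->2]=1 ship[0->1]=2 prod=4 -> [20 13 1 1]
Step 8: demand=4,sold=1 ship[2->3]=1 ship[1->2]=1 ship[0->1]=2 prod=4 -> [22 14 1 1]
Step 9: demand=4,sold=1 ship[2->3]=1 ship[1->2]=1 ship[0->1]=2 prod=4 -> [24 15 1 1]
Step 10: demand=4,sold=1 ship[2->3]=1 ship[1->2]=1 ship[0->1]=2 prod=4 -> [26 16 1 1]
Step 11: demand=4,sold=1 ship[2->3]=1 ship[1->2]=1 ship[0->1]=2 prod=4 -> [28 17 1 1]
Step 12: demand=4,sold=1 ship[2->3]=1 ship[1->2]=1 ship[0->1]=2 prod=4 -> [30 18 1 1]
First stockout at step 5

5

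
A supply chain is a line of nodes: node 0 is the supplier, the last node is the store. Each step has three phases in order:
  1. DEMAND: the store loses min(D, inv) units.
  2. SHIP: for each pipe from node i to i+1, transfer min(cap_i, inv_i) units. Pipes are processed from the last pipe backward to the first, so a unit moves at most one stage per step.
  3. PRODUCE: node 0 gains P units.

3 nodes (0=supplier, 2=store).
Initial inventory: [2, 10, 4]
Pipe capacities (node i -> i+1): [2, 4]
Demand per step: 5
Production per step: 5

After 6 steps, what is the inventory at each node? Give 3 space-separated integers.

Step 1: demand=5,sold=4 ship[1->2]=4 ship[0->1]=2 prod=5 -> inv=[5 8 4]
Step 2: demand=5,sold=4 ship[1->2]=4 ship[0->1]=2 prod=5 -> inv=[8 6 4]
Step 3: demand=5,sold=4 ship[1->2]=4 ship[0->1]=2 prod=5 -> inv=[11 4 4]
Step 4: demand=5,sold=4 ship[1->2]=4 ship[0->1]=2 prod=5 -> inv=[14 2 4]
Step 5: demand=5,sold=4 ship[1->2]=2 ship[0->1]=2 prod=5 -> inv=[17 2 2]
Step 6: demand=5,sold=2 ship[1->2]=2 ship[0->1]=2 prod=5 -> inv=[20 2 2]

20 2 2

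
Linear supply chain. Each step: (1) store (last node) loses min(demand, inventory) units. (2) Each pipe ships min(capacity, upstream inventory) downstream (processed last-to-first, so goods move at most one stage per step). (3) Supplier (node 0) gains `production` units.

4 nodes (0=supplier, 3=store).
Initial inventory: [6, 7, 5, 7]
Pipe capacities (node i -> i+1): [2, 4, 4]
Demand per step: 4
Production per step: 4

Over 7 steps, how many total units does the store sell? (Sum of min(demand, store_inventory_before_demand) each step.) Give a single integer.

Answer: 27

Derivation:
Step 1: sold=4 (running total=4) -> [8 5 5 7]
Step 2: sold=4 (running total=8) -> [10 3 5 7]
Step 3: sold=4 (running total=12) -> [12 2 4 7]
Step 4: sold=4 (running total=16) -> [14 2 2 7]
Step 5: sold=4 (running total=20) -> [16 2 2 5]
Step 6: sold=4 (running total=24) -> [18 2 2 3]
Step 7: sold=3 (running total=27) -> [20 2 2 2]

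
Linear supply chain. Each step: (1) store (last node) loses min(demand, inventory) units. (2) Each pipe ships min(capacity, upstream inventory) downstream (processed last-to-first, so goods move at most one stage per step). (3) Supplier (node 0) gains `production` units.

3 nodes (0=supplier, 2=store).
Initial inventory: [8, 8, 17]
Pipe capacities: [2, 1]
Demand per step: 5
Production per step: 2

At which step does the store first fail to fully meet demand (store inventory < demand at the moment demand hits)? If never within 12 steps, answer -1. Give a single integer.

Step 1: demand=5,sold=5 ship[1->2]=1 ship[0->1]=2 prod=2 -> [8 9 13]
Step 2: demand=5,sold=5 ship[1->2]=1 ship[0->1]=2 prod=2 -> [8 10 9]
Step 3: demand=5,sold=5 ship[1->2]=1 ship[0->1]=2 prod=2 -> [8 11 5]
Step 4: demand=5,sold=5 ship[1->2]=1 ship[0->1]=2 prod=2 -> [8 12 1]
Step 5: demand=5,sold=1 ship[1->2]=1 ship[0->1]=2 prod=2 -> [8 13 1]
Step 6: demand=5,sold=1 ship[1->2]=1 ship[0->1]=2 prod=2 -> [8 14 1]
Step 7: demand=5,sold=1 ship[1->2]=1 ship[0->1]=2 prod=2 -> [8 15 1]
Step 8: demand=5,sold=1 ship[1->2]=1 ship[0->1]=2 prod=2 -> [8 16 1]
Step 9: demand=5,sold=1 ship[1->2]=1 ship[0->1]=2 prod=2 -> [8 17 1]
Step 10: demand=5,sold=1 ship[1->2]=1 ship[0->1]=2 prod=2 -> [8 18 1]
Step 11: demand=5,sold=1 ship[1->2]=1 ship[0->1]=2 prod=2 -> [8 19 1]
Step 12: demand=5,sold=1 ship[1->2]=1 ship[0->1]=2 prod=2 -> [8 20 1]
First stockout at step 5

5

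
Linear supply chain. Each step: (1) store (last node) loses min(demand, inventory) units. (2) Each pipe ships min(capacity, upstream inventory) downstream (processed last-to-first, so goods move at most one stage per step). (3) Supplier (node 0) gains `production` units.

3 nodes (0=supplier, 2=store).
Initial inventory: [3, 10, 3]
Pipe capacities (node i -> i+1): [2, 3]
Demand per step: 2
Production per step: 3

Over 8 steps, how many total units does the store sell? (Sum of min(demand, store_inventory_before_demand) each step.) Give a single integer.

Answer: 16

Derivation:
Step 1: sold=2 (running total=2) -> [4 9 4]
Step 2: sold=2 (running total=4) -> [5 8 5]
Step 3: sold=2 (running total=6) -> [6 7 6]
Step 4: sold=2 (running total=8) -> [7 6 7]
Step 5: sold=2 (running total=10) -> [8 5 8]
Step 6: sold=2 (running total=12) -> [9 4 9]
Step 7: sold=2 (running total=14) -> [10 3 10]
Step 8: sold=2 (running total=16) -> [11 2 11]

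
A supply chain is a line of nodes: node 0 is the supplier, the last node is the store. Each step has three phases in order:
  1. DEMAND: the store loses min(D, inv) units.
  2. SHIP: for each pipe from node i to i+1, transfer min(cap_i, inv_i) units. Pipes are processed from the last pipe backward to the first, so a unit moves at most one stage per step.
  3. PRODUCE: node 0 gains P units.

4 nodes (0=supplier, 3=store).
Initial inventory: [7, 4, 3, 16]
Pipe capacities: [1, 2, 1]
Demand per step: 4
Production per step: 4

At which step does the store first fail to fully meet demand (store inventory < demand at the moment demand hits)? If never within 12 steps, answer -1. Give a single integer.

Step 1: demand=4,sold=4 ship[2->3]=1 ship[1->2]=2 ship[0->1]=1 prod=4 -> [10 3 4 13]
Step 2: demand=4,sold=4 ship[2->3]=1 ship[1->2]=2 ship[0->1]=1 prod=4 -> [13 2 5 10]
Step 3: demand=4,sold=4 ship[2->3]=1 ship[1->2]=2 ship[0->1]=1 prod=4 -> [16 1 6 7]
Step 4: demand=4,sold=4 ship[2->3]=1 ship[1->2]=1 ship[0->1]=1 prod=4 -> [19 1 6 4]
Step 5: demand=4,sold=4 ship[2->3]=1 ship[1->2]=1 ship[0->1]=1 prod=4 -> [22 1 6 1]
Step 6: demand=4,sold=1 ship[2->3]=1 ship[1->2]=1 ship[0->1]=1 prod=4 -> [25 1 6 1]
Step 7: demand=4,sold=1 ship[2->3]=1 ship[1->2]=1 ship[0->1]=1 prod=4 -> [28 1 6 1]
Step 8: demand=4,sold=1 ship[2->3]=1 ship[1->2]=1 ship[0->1]=1 prod=4 -> [31 1 6 1]
Step 9: demand=4,sold=1 ship[2->3]=1 ship[1->2]=1 ship[0->1]=1 prod=4 -> [34 1 6 1]
Step 10: demand=4,sold=1 ship[2->3]=1 ship[1->2]=1 ship[0->1]=1 prod=4 -> [37 1 6 1]
Step 11: demand=4,sold=1 ship[2->3]=1 ship[1->2]=1 ship[0->1]=1 prod=4 -> [40 1 6 1]
Step 12: demand=4,sold=1 ship[2->3]=1 ship[1->2]=1 ship[0->1]=1 prod=4 -> [43 1 6 1]
First stockout at step 6

6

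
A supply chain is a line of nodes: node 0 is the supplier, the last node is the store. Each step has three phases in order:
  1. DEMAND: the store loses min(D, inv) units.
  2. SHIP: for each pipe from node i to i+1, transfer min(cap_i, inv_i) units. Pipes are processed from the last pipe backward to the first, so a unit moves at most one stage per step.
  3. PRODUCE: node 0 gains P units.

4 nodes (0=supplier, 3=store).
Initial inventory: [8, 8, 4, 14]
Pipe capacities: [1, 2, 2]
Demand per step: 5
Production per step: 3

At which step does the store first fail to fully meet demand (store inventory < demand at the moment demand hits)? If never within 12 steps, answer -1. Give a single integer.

Step 1: demand=5,sold=5 ship[2->3]=2 ship[1->2]=2 ship[0->1]=1 prod=3 -> [10 7 4 11]
Step 2: demand=5,sold=5 ship[2->3]=2 ship[1->2]=2 ship[0->1]=1 prod=3 -> [12 6 4 8]
Step 3: demand=5,sold=5 ship[2->3]=2 ship[1->2]=2 ship[0->1]=1 prod=3 -> [14 5 4 5]
Step 4: demand=5,sold=5 ship[2->3]=2 ship[1->2]=2 ship[0->1]=1 prod=3 -> [16 4 4 2]
Step 5: demand=5,sold=2 ship[2->3]=2 ship[1->2]=2 ship[0->1]=1 prod=3 -> [18 3 4 2]
Step 6: demand=5,sold=2 ship[2->3]=2 ship[1->2]=2 ship[0->1]=1 prod=3 -> [20 2 4 2]
Step 7: demand=5,sold=2 ship[2->3]=2 ship[1->2]=2 ship[0->1]=1 prod=3 -> [22 1 4 2]
Step 8: demand=5,sold=2 ship[2->3]=2 ship[1->2]=1 ship[0->1]=1 prod=3 -> [24 1 3 2]
Step 9: demand=5,sold=2 ship[2->3]=2 ship[1->2]=1 ship[0->1]=1 prod=3 -> [26 1 2 2]
Step 10: demand=5,sold=2 ship[2->3]=2 ship[1->2]=1 ship[0->1]=1 prod=3 -> [28 1 1 2]
Step 11: demand=5,sold=2 ship[2->3]=1 ship[1->2]=1 ship[0->1]=1 prod=3 -> [30 1 1 1]
Step 12: demand=5,sold=1 ship[2->3]=1 ship[1->2]=1 ship[0->1]=1 prod=3 -> [32 1 1 1]
First stockout at step 5

5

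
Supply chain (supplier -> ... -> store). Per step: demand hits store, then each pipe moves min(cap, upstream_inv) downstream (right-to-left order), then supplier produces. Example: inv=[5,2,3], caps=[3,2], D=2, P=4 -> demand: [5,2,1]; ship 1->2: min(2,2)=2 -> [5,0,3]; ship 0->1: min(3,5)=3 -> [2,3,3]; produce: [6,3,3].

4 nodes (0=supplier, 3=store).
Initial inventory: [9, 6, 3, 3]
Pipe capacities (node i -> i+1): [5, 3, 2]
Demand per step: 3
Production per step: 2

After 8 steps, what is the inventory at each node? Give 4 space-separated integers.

Step 1: demand=3,sold=3 ship[2->3]=2 ship[1->2]=3 ship[0->1]=5 prod=2 -> inv=[6 8 4 2]
Step 2: demand=3,sold=2 ship[2->3]=2 ship[1->2]=3 ship[0->1]=5 prod=2 -> inv=[3 10 5 2]
Step 3: demand=3,sold=2 ship[2->3]=2 ship[1->2]=3 ship[0->1]=3 prod=2 -> inv=[2 10 6 2]
Step 4: demand=3,sold=2 ship[2->3]=2 ship[1->2]=3 ship[0->1]=2 prod=2 -> inv=[2 9 7 2]
Step 5: demand=3,sold=2 ship[2->3]=2 ship[1->2]=3 ship[0->1]=2 prod=2 -> inv=[2 8 8 2]
Step 6: demand=3,sold=2 ship[2->3]=2 ship[1->2]=3 ship[0->1]=2 prod=2 -> inv=[2 7 9 2]
Step 7: demand=3,sold=2 ship[2->3]=2 ship[1->2]=3 ship[0->1]=2 prod=2 -> inv=[2 6 10 2]
Step 8: demand=3,sold=2 ship[2->3]=2 ship[1->2]=3 ship[0->1]=2 prod=2 -> inv=[2 5 11 2]

2 5 11 2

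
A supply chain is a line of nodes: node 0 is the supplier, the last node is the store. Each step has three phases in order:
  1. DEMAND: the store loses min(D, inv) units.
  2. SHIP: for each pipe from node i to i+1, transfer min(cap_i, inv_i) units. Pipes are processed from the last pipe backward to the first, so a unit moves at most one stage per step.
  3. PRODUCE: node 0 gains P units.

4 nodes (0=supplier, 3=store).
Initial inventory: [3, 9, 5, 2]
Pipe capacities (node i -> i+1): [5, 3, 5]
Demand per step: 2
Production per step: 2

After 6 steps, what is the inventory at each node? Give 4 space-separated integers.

Step 1: demand=2,sold=2 ship[2->3]=5 ship[1->2]=3 ship[0->1]=3 prod=2 -> inv=[2 9 3 5]
Step 2: demand=2,sold=2 ship[2->3]=3 ship[1->2]=3 ship[0->1]=2 prod=2 -> inv=[2 8 3 6]
Step 3: demand=2,sold=2 ship[2->3]=3 ship[1->2]=3 ship[0->1]=2 prod=2 -> inv=[2 7 3 7]
Step 4: demand=2,sold=2 ship[2->3]=3 ship[1->2]=3 ship[0->1]=2 prod=2 -> inv=[2 6 3 8]
Step 5: demand=2,sold=2 ship[2->3]=3 ship[1->2]=3 ship[0->1]=2 prod=2 -> inv=[2 5 3 9]
Step 6: demand=2,sold=2 ship[2->3]=3 ship[1->2]=3 ship[0->1]=2 prod=2 -> inv=[2 4 3 10]

2 4 3 10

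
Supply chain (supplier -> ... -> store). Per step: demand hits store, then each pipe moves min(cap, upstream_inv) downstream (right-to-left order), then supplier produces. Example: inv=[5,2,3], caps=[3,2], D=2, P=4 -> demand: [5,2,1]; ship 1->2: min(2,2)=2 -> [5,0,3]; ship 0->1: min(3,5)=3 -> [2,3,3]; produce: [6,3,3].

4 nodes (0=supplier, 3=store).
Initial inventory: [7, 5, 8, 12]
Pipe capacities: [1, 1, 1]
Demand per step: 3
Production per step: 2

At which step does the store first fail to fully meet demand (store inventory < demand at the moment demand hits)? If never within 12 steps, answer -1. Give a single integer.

Step 1: demand=3,sold=3 ship[2->3]=1 ship[1->2]=1 ship[0->1]=1 prod=2 -> [8 5 8 10]
Step 2: demand=3,sold=3 ship[2->3]=1 ship[1->2]=1 ship[0->1]=1 prod=2 -> [9 5 8 8]
Step 3: demand=3,sold=3 ship[2->3]=1 ship[1->2]=1 ship[0->1]=1 prod=2 -> [10 5 8 6]
Step 4: demand=3,sold=3 ship[2->3]=1 ship[1->2]=1 ship[0->1]=1 prod=2 -> [11 5 8 4]
Step 5: demand=3,sold=3 ship[2->3]=1 ship[1->2]=1 ship[0->1]=1 prod=2 -> [12 5 8 2]
Step 6: demand=3,sold=2 ship[2->3]=1 ship[1->2]=1 ship[0->1]=1 prod=2 -> [13 5 8 1]
Step 7: demand=3,sold=1 ship[2->3]=1 ship[1->2]=1 ship[0->1]=1 prod=2 -> [14 5 8 1]
Step 8: demand=3,sold=1 ship[2->3]=1 ship[1->2]=1 ship[0->1]=1 prod=2 -> [15 5 8 1]
Step 9: demand=3,sold=1 ship[2->3]=1 ship[1->2]=1 ship[0->1]=1 prod=2 -> [16 5 8 1]
Step 10: demand=3,sold=1 ship[2->3]=1 ship[1->2]=1 ship[0->1]=1 prod=2 -> [17 5 8 1]
Step 11: demand=3,sold=1 ship[2->3]=1 ship[1->2]=1 ship[0->1]=1 prod=2 -> [18 5 8 1]
Step 12: demand=3,sold=1 ship[2->3]=1 ship[1->2]=1 ship[0->1]=1 prod=2 -> [19 5 8 1]
First stockout at step 6

6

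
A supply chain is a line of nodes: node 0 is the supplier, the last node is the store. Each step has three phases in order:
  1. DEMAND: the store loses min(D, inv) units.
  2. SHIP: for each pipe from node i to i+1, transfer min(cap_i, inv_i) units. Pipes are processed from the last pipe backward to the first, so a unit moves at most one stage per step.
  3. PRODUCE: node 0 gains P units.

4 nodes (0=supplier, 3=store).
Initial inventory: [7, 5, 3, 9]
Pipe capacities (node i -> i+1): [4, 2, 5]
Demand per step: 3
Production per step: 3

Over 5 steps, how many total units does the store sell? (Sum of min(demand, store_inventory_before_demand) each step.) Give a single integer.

Step 1: sold=3 (running total=3) -> [6 7 2 9]
Step 2: sold=3 (running total=6) -> [5 9 2 8]
Step 3: sold=3 (running total=9) -> [4 11 2 7]
Step 4: sold=3 (running total=12) -> [3 13 2 6]
Step 5: sold=3 (running total=15) -> [3 14 2 5]

Answer: 15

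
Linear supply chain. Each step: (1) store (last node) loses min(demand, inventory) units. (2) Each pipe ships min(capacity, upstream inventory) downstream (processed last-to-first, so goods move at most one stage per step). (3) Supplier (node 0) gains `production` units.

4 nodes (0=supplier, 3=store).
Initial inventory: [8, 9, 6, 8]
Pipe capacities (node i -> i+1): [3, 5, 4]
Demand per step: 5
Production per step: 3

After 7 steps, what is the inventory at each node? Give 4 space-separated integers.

Step 1: demand=5,sold=5 ship[2->3]=4 ship[1->2]=5 ship[0->1]=3 prod=3 -> inv=[8 7 7 7]
Step 2: demand=5,sold=5 ship[2->3]=4 ship[1->2]=5 ship[0->1]=3 prod=3 -> inv=[8 5 8 6]
Step 3: demand=5,sold=5 ship[2->3]=4 ship[1->2]=5 ship[0->1]=3 prod=3 -> inv=[8 3 9 5]
Step 4: demand=5,sold=5 ship[2->3]=4 ship[1->2]=3 ship[0->1]=3 prod=3 -> inv=[8 3 8 4]
Step 5: demand=5,sold=4 ship[2->3]=4 ship[1->2]=3 ship[0->1]=3 prod=3 -> inv=[8 3 7 4]
Step 6: demand=5,sold=4 ship[2->3]=4 ship[1->2]=3 ship[0->1]=3 prod=3 -> inv=[8 3 6 4]
Step 7: demand=5,sold=4 ship[2->3]=4 ship[1->2]=3 ship[0->1]=3 prod=3 -> inv=[8 3 5 4]

8 3 5 4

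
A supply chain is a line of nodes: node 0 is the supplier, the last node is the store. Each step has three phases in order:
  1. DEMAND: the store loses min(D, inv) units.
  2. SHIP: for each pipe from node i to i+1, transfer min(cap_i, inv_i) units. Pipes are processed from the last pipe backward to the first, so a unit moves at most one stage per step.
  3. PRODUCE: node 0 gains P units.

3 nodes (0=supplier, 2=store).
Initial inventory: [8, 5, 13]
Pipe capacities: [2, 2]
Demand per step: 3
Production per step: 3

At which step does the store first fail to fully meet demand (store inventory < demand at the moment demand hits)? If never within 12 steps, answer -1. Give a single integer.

Step 1: demand=3,sold=3 ship[1->2]=2 ship[0->1]=2 prod=3 -> [9 5 12]
Step 2: demand=3,sold=3 ship[1->2]=2 ship[0->1]=2 prod=3 -> [10 5 11]
Step 3: demand=3,sold=3 ship[1->2]=2 ship[0->1]=2 prod=3 -> [11 5 10]
Step 4: demand=3,sold=3 ship[1->2]=2 ship[0->1]=2 prod=3 -> [12 5 9]
Step 5: demand=3,sold=3 ship[1->2]=2 ship[0->1]=2 prod=3 -> [13 5 8]
Step 6: demand=3,sold=3 ship[1->2]=2 ship[0->1]=2 prod=3 -> [14 5 7]
Step 7: demand=3,sold=3 ship[1->2]=2 ship[0->1]=2 prod=3 -> [15 5 6]
Step 8: demand=3,sold=3 ship[1->2]=2 ship[0->1]=2 prod=3 -> [16 5 5]
Step 9: demand=3,sold=3 ship[1->2]=2 ship[0->1]=2 prod=3 -> [17 5 4]
Step 10: demand=3,sold=3 ship[1->2]=2 ship[0->1]=2 prod=3 -> [18 5 3]
Step 11: demand=3,sold=3 ship[1->2]=2 ship[0->1]=2 prod=3 -> [19 5 2]
Step 12: demand=3,sold=2 ship[1->2]=2 ship[0->1]=2 prod=3 -> [20 5 2]
First stockout at step 12

12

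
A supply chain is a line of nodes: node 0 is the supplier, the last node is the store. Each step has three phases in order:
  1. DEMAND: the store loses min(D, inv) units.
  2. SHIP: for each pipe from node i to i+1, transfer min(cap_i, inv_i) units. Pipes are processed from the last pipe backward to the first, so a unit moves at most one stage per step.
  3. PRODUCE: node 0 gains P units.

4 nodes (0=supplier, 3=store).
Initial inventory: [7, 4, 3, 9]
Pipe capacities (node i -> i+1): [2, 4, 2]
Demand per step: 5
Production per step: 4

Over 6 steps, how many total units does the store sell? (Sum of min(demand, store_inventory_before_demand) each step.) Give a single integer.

Answer: 19

Derivation:
Step 1: sold=5 (running total=5) -> [9 2 5 6]
Step 2: sold=5 (running total=10) -> [11 2 5 3]
Step 3: sold=3 (running total=13) -> [13 2 5 2]
Step 4: sold=2 (running total=15) -> [15 2 5 2]
Step 5: sold=2 (running total=17) -> [17 2 5 2]
Step 6: sold=2 (running total=19) -> [19 2 5 2]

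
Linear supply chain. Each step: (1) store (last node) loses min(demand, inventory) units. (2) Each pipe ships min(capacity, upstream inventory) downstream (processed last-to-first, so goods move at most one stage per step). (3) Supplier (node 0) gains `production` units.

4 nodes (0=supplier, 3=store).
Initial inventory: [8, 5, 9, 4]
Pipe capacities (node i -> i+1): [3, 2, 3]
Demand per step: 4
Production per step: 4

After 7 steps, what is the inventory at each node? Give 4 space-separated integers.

Step 1: demand=4,sold=4 ship[2->3]=3 ship[1->2]=2 ship[0->1]=3 prod=4 -> inv=[9 6 8 3]
Step 2: demand=4,sold=3 ship[2->3]=3 ship[1->2]=2 ship[0->1]=3 prod=4 -> inv=[10 7 7 3]
Step 3: demand=4,sold=3 ship[2->3]=3 ship[1->2]=2 ship[0->1]=3 prod=4 -> inv=[11 8 6 3]
Step 4: demand=4,sold=3 ship[2->3]=3 ship[1->2]=2 ship[0->1]=3 prod=4 -> inv=[12 9 5 3]
Step 5: demand=4,sold=3 ship[2->3]=3 ship[1->2]=2 ship[0->1]=3 prod=4 -> inv=[13 10 4 3]
Step 6: demand=4,sold=3 ship[2->3]=3 ship[1->2]=2 ship[0->1]=3 prod=4 -> inv=[14 11 3 3]
Step 7: demand=4,sold=3 ship[2->3]=3 ship[1->2]=2 ship[0->1]=3 prod=4 -> inv=[15 12 2 3]

15 12 2 3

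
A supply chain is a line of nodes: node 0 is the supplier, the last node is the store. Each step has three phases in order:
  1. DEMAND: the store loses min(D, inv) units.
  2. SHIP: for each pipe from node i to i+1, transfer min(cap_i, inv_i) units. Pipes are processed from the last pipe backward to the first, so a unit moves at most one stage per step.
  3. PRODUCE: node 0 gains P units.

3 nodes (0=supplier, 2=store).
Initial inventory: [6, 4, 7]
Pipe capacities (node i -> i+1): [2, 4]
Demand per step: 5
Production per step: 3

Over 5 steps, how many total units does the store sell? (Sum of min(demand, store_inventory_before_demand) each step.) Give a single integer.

Answer: 17

Derivation:
Step 1: sold=5 (running total=5) -> [7 2 6]
Step 2: sold=5 (running total=10) -> [8 2 3]
Step 3: sold=3 (running total=13) -> [9 2 2]
Step 4: sold=2 (running total=15) -> [10 2 2]
Step 5: sold=2 (running total=17) -> [11 2 2]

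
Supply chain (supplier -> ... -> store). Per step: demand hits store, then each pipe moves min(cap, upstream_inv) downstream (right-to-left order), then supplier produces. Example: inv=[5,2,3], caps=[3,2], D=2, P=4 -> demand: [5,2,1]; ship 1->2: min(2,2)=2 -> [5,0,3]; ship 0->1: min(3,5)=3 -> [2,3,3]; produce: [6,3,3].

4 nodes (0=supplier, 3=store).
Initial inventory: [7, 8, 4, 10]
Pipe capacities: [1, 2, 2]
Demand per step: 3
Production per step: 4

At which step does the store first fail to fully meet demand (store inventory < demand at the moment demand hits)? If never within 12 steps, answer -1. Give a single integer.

Step 1: demand=3,sold=3 ship[2->3]=2 ship[1->2]=2 ship[0->1]=1 prod=4 -> [10 7 4 9]
Step 2: demand=3,sold=3 ship[2->3]=2 ship[1->2]=2 ship[0->1]=1 prod=4 -> [13 6 4 8]
Step 3: demand=3,sold=3 ship[2->3]=2 ship[1->2]=2 ship[0->1]=1 prod=4 -> [16 5 4 7]
Step 4: demand=3,sold=3 ship[2->3]=2 ship[1->2]=2 ship[0->1]=1 prod=4 -> [19 4 4 6]
Step 5: demand=3,sold=3 ship[2->3]=2 ship[1->2]=2 ship[0->1]=1 prod=4 -> [22 3 4 5]
Step 6: demand=3,sold=3 ship[2->3]=2 ship[1->2]=2 ship[0->1]=1 prod=4 -> [25 2 4 4]
Step 7: demand=3,sold=3 ship[2->3]=2 ship[1->2]=2 ship[0->1]=1 prod=4 -> [28 1 4 3]
Step 8: demand=3,sold=3 ship[2->3]=2 ship[1->2]=1 ship[0->1]=1 prod=4 -> [31 1 3 2]
Step 9: demand=3,sold=2 ship[2->3]=2 ship[1->2]=1 ship[0->1]=1 prod=4 -> [34 1 2 2]
Step 10: demand=3,sold=2 ship[2->3]=2 ship[1->2]=1 ship[0->1]=1 prod=4 -> [37 1 1 2]
Step 11: demand=3,sold=2 ship[2->3]=1 ship[1->2]=1 ship[0->1]=1 prod=4 -> [40 1 1 1]
Step 12: demand=3,sold=1 ship[2->3]=1 ship[1->2]=1 ship[0->1]=1 prod=4 -> [43 1 1 1]
First stockout at step 9

9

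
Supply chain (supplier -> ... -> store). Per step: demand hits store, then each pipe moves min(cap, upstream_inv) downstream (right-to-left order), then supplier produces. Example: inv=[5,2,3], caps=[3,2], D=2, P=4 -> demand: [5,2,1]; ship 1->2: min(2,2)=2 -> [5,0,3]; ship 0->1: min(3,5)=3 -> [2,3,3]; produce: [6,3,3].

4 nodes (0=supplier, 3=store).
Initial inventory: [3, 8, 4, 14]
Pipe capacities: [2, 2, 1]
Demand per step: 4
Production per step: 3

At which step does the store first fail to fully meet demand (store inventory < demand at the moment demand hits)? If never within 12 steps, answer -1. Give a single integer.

Step 1: demand=4,sold=4 ship[2->3]=1 ship[1->2]=2 ship[0->1]=2 prod=3 -> [4 8 5 11]
Step 2: demand=4,sold=4 ship[2->3]=1 ship[1->2]=2 ship[0->1]=2 prod=3 -> [5 8 6 8]
Step 3: demand=4,sold=4 ship[2->3]=1 ship[1->2]=2 ship[0->1]=2 prod=3 -> [6 8 7 5]
Step 4: demand=4,sold=4 ship[2->3]=1 ship[1->2]=2 ship[0->1]=2 prod=3 -> [7 8 8 2]
Step 5: demand=4,sold=2 ship[2->3]=1 ship[1->2]=2 ship[0->1]=2 prod=3 -> [8 8 9 1]
Step 6: demand=4,sold=1 ship[2->3]=1 ship[1->2]=2 ship[0->1]=2 prod=3 -> [9 8 10 1]
Step 7: demand=4,sold=1 ship[2->3]=1 ship[1->2]=2 ship[0->1]=2 prod=3 -> [10 8 11 1]
Step 8: demand=4,sold=1 ship[2->3]=1 ship[1->2]=2 ship[0->1]=2 prod=3 -> [11 8 12 1]
Step 9: demand=4,sold=1 ship[2->3]=1 ship[1->2]=2 ship[0->1]=2 prod=3 -> [12 8 13 1]
Step 10: demand=4,sold=1 ship[2->3]=1 ship[1->2]=2 ship[0->1]=2 prod=3 -> [13 8 14 1]
Step 11: demand=4,sold=1 ship[2->3]=1 ship[1->2]=2 ship[0->1]=2 prod=3 -> [14 8 15 1]
Step 12: demand=4,sold=1 ship[2->3]=1 ship[1->2]=2 ship[0->1]=2 prod=3 -> [15 8 16 1]
First stockout at step 5

5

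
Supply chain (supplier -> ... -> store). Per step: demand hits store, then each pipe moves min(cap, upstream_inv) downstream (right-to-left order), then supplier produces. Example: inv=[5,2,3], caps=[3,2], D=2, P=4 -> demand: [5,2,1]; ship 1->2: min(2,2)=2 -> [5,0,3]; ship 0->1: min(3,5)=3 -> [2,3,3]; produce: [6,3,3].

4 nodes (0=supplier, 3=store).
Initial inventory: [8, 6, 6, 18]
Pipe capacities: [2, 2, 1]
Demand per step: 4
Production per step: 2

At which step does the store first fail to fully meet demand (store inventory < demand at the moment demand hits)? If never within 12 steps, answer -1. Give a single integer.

Step 1: demand=4,sold=4 ship[2->3]=1 ship[1->2]=2 ship[0->1]=2 prod=2 -> [8 6 7 15]
Step 2: demand=4,sold=4 ship[2->3]=1 ship[1->2]=2 ship[0->1]=2 prod=2 -> [8 6 8 12]
Step 3: demand=4,sold=4 ship[2->3]=1 ship[1->2]=2 ship[0->1]=2 prod=2 -> [8 6 9 9]
Step 4: demand=4,sold=4 ship[2->3]=1 ship[1->2]=2 ship[0->1]=2 prod=2 -> [8 6 10 6]
Step 5: demand=4,sold=4 ship[2->3]=1 ship[1->2]=2 ship[0->1]=2 prod=2 -> [8 6 11 3]
Step 6: demand=4,sold=3 ship[2->3]=1 ship[1->2]=2 ship[0->1]=2 prod=2 -> [8 6 12 1]
Step 7: demand=4,sold=1 ship[2->3]=1 ship[1->2]=2 ship[0->1]=2 prod=2 -> [8 6 13 1]
Step 8: demand=4,sold=1 ship[2->3]=1 ship[1->2]=2 ship[0->1]=2 prod=2 -> [8 6 14 1]
Step 9: demand=4,sold=1 ship[2->3]=1 ship[1->2]=2 ship[0->1]=2 prod=2 -> [8 6 15 1]
Step 10: demand=4,sold=1 ship[2->3]=1 ship[1->2]=2 ship[0->1]=2 prod=2 -> [8 6 16 1]
Step 11: demand=4,sold=1 ship[2->3]=1 ship[1->2]=2 ship[0->1]=2 prod=2 -> [8 6 17 1]
Step 12: demand=4,sold=1 ship[2->3]=1 ship[1->2]=2 ship[0->1]=2 prod=2 -> [8 6 18 1]
First stockout at step 6

6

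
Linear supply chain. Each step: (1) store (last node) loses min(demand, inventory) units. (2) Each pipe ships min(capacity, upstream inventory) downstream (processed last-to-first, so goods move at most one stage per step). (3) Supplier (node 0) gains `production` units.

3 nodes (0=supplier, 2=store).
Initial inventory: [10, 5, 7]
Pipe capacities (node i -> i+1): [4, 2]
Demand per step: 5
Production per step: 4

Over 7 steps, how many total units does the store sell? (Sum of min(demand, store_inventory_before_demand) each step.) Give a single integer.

Answer: 19

Derivation:
Step 1: sold=5 (running total=5) -> [10 7 4]
Step 2: sold=4 (running total=9) -> [10 9 2]
Step 3: sold=2 (running total=11) -> [10 11 2]
Step 4: sold=2 (running total=13) -> [10 13 2]
Step 5: sold=2 (running total=15) -> [10 15 2]
Step 6: sold=2 (running total=17) -> [10 17 2]
Step 7: sold=2 (running total=19) -> [10 19 2]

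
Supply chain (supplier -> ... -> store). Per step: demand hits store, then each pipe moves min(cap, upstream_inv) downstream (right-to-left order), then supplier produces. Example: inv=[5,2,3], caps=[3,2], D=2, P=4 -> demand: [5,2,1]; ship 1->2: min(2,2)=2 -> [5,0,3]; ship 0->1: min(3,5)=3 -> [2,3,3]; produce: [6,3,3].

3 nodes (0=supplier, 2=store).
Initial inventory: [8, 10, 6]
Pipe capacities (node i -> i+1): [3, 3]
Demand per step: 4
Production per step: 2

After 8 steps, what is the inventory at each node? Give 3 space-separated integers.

Step 1: demand=4,sold=4 ship[1->2]=3 ship[0->1]=3 prod=2 -> inv=[7 10 5]
Step 2: demand=4,sold=4 ship[1->2]=3 ship[0->1]=3 prod=2 -> inv=[6 10 4]
Step 3: demand=4,sold=4 ship[1->2]=3 ship[0->1]=3 prod=2 -> inv=[5 10 3]
Step 4: demand=4,sold=3 ship[1->2]=3 ship[0->1]=3 prod=2 -> inv=[4 10 3]
Step 5: demand=4,sold=3 ship[1->2]=3 ship[0->1]=3 prod=2 -> inv=[3 10 3]
Step 6: demand=4,sold=3 ship[1->2]=3 ship[0->1]=3 prod=2 -> inv=[2 10 3]
Step 7: demand=4,sold=3 ship[1->2]=3 ship[0->1]=2 prod=2 -> inv=[2 9 3]
Step 8: demand=4,sold=3 ship[1->2]=3 ship[0->1]=2 prod=2 -> inv=[2 8 3]

2 8 3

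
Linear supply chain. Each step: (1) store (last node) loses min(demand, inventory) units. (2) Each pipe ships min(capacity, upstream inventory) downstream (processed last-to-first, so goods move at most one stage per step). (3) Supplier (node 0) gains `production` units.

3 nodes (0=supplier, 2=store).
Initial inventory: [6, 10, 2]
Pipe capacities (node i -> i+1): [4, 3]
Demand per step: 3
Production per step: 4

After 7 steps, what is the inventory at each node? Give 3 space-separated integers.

Step 1: demand=3,sold=2 ship[1->2]=3 ship[0->1]=4 prod=4 -> inv=[6 11 3]
Step 2: demand=3,sold=3 ship[1->2]=3 ship[0->1]=4 prod=4 -> inv=[6 12 3]
Step 3: demand=3,sold=3 ship[1->2]=3 ship[0->1]=4 prod=4 -> inv=[6 13 3]
Step 4: demand=3,sold=3 ship[1->2]=3 ship[0->1]=4 prod=4 -> inv=[6 14 3]
Step 5: demand=3,sold=3 ship[1->2]=3 ship[0->1]=4 prod=4 -> inv=[6 15 3]
Step 6: demand=3,sold=3 ship[1->2]=3 ship[0->1]=4 prod=4 -> inv=[6 16 3]
Step 7: demand=3,sold=3 ship[1->2]=3 ship[0->1]=4 prod=4 -> inv=[6 17 3]

6 17 3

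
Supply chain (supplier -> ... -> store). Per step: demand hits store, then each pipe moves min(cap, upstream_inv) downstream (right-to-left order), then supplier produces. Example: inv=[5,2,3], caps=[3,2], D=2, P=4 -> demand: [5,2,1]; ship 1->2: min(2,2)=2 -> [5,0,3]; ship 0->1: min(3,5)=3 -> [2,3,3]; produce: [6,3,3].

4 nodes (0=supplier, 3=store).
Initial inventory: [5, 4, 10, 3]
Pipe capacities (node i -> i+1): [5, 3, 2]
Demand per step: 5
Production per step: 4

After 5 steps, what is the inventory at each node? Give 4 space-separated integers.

Step 1: demand=5,sold=3 ship[2->3]=2 ship[1->2]=3 ship[0->1]=5 prod=4 -> inv=[4 6 11 2]
Step 2: demand=5,sold=2 ship[2->3]=2 ship[1->2]=3 ship[0->1]=4 prod=4 -> inv=[4 7 12 2]
Step 3: demand=5,sold=2 ship[2->3]=2 ship[1->2]=3 ship[0->1]=4 prod=4 -> inv=[4 8 13 2]
Step 4: demand=5,sold=2 ship[2->3]=2 ship[1->2]=3 ship[0->1]=4 prod=4 -> inv=[4 9 14 2]
Step 5: demand=5,sold=2 ship[2->3]=2 ship[1->2]=3 ship[0->1]=4 prod=4 -> inv=[4 10 15 2]

4 10 15 2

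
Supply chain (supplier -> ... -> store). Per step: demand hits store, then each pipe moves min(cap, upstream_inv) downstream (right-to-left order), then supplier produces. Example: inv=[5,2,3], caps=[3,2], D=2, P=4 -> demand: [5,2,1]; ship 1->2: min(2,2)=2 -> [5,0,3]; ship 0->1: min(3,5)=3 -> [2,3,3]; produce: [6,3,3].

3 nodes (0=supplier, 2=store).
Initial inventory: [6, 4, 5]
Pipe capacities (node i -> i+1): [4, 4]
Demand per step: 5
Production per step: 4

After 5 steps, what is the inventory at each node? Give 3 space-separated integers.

Step 1: demand=5,sold=5 ship[1->2]=4 ship[0->1]=4 prod=4 -> inv=[6 4 4]
Step 2: demand=5,sold=4 ship[1->2]=4 ship[0->1]=4 prod=4 -> inv=[6 4 4]
Step 3: demand=5,sold=4 ship[1->2]=4 ship[0->1]=4 prod=4 -> inv=[6 4 4]
Step 4: demand=5,sold=4 ship[1->2]=4 ship[0->1]=4 prod=4 -> inv=[6 4 4]
Step 5: demand=5,sold=4 ship[1->2]=4 ship[0->1]=4 prod=4 -> inv=[6 4 4]

6 4 4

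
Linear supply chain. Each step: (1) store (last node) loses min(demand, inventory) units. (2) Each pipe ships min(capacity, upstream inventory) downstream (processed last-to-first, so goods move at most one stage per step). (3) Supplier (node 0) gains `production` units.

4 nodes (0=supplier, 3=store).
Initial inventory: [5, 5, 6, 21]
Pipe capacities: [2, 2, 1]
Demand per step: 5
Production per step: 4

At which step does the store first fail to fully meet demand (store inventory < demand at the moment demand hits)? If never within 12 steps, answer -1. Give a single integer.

Step 1: demand=5,sold=5 ship[2->3]=1 ship[1->2]=2 ship[0->1]=2 prod=4 -> [7 5 7 17]
Step 2: demand=5,sold=5 ship[2->3]=1 ship[1->2]=2 ship[0->1]=2 prod=4 -> [9 5 8 13]
Step 3: demand=5,sold=5 ship[2->3]=1 ship[1->2]=2 ship[0->1]=2 prod=4 -> [11 5 9 9]
Step 4: demand=5,sold=5 ship[2->3]=1 ship[1->2]=2 ship[0->1]=2 prod=4 -> [13 5 10 5]
Step 5: demand=5,sold=5 ship[2->3]=1 ship[1->2]=2 ship[0->1]=2 prod=4 -> [15 5 11 1]
Step 6: demand=5,sold=1 ship[2->3]=1 ship[1->2]=2 ship[0->1]=2 prod=4 -> [17 5 12 1]
Step 7: demand=5,sold=1 ship[2->3]=1 ship[1->2]=2 ship[0->1]=2 prod=4 -> [19 5 13 1]
Step 8: demand=5,sold=1 ship[2->3]=1 ship[1->2]=2 ship[0->1]=2 prod=4 -> [21 5 14 1]
Step 9: demand=5,sold=1 ship[2->3]=1 ship[1->2]=2 ship[0->1]=2 prod=4 -> [23 5 15 1]
Step 10: demand=5,sold=1 ship[2->3]=1 ship[1->2]=2 ship[0->1]=2 prod=4 -> [25 5 16 1]
Step 11: demand=5,sold=1 ship[2->3]=1 ship[1->2]=2 ship[0->1]=2 prod=4 -> [27 5 17 1]
Step 12: demand=5,sold=1 ship[2->3]=1 ship[1->2]=2 ship[0->1]=2 prod=4 -> [29 5 18 1]
First stockout at step 6

6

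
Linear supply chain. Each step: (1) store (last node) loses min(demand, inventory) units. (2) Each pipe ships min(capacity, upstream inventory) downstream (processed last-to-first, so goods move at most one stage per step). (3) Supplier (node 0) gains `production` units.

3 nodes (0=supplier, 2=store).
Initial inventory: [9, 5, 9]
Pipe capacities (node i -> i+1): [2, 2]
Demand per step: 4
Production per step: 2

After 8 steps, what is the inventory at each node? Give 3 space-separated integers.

Step 1: demand=4,sold=4 ship[1->2]=2 ship[0->1]=2 prod=2 -> inv=[9 5 7]
Step 2: demand=4,sold=4 ship[1->2]=2 ship[0->1]=2 prod=2 -> inv=[9 5 5]
Step 3: demand=4,sold=4 ship[1->2]=2 ship[0->1]=2 prod=2 -> inv=[9 5 3]
Step 4: demand=4,sold=3 ship[1->2]=2 ship[0->1]=2 prod=2 -> inv=[9 5 2]
Step 5: demand=4,sold=2 ship[1->2]=2 ship[0->1]=2 prod=2 -> inv=[9 5 2]
Step 6: demand=4,sold=2 ship[1->2]=2 ship[0->1]=2 prod=2 -> inv=[9 5 2]
Step 7: demand=4,sold=2 ship[1->2]=2 ship[0->1]=2 prod=2 -> inv=[9 5 2]
Step 8: demand=4,sold=2 ship[1->2]=2 ship[0->1]=2 prod=2 -> inv=[9 5 2]

9 5 2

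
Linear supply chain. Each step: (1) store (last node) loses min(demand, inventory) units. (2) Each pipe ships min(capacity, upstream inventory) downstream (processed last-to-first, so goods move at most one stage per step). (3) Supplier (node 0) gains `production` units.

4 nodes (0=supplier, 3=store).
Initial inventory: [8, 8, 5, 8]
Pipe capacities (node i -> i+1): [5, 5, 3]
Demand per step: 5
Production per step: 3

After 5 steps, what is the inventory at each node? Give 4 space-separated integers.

Step 1: demand=5,sold=5 ship[2->3]=3 ship[1->2]=5 ship[0->1]=5 prod=3 -> inv=[6 8 7 6]
Step 2: demand=5,sold=5 ship[2->3]=3 ship[1->2]=5 ship[0->1]=5 prod=3 -> inv=[4 8 9 4]
Step 3: demand=5,sold=4 ship[2->3]=3 ship[1->2]=5 ship[0->1]=4 prod=3 -> inv=[3 7 11 3]
Step 4: demand=5,sold=3 ship[2->3]=3 ship[1->2]=5 ship[0->1]=3 prod=3 -> inv=[3 5 13 3]
Step 5: demand=5,sold=3 ship[2->3]=3 ship[1->2]=5 ship[0->1]=3 prod=3 -> inv=[3 3 15 3]

3 3 15 3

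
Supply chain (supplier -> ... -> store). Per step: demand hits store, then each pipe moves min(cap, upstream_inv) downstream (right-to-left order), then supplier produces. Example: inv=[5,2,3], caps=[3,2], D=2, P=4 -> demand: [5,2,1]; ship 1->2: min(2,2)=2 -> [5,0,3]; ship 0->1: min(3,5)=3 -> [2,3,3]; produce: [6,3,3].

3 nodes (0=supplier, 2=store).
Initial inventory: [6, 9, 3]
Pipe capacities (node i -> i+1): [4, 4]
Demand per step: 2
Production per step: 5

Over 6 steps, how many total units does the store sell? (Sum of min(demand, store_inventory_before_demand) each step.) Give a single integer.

Answer: 12

Derivation:
Step 1: sold=2 (running total=2) -> [7 9 5]
Step 2: sold=2 (running total=4) -> [8 9 7]
Step 3: sold=2 (running total=6) -> [9 9 9]
Step 4: sold=2 (running total=8) -> [10 9 11]
Step 5: sold=2 (running total=10) -> [11 9 13]
Step 6: sold=2 (running total=12) -> [12 9 15]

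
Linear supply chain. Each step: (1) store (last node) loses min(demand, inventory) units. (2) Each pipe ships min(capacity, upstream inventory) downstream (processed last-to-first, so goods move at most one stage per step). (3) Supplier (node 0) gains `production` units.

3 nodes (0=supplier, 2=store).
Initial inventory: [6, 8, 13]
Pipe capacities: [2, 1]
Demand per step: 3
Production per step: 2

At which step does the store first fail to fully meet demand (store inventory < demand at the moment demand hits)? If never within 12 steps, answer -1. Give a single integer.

Step 1: demand=3,sold=3 ship[1->2]=1 ship[0->1]=2 prod=2 -> [6 9 11]
Step 2: demand=3,sold=3 ship[1->2]=1 ship[0->1]=2 prod=2 -> [6 10 9]
Step 3: demand=3,sold=3 ship[1->2]=1 ship[0->1]=2 prod=2 -> [6 11 7]
Step 4: demand=3,sold=3 ship[1->2]=1 ship[0->1]=2 prod=2 -> [6 12 5]
Step 5: demand=3,sold=3 ship[1->2]=1 ship[0->1]=2 prod=2 -> [6 13 3]
Step 6: demand=3,sold=3 ship[1->2]=1 ship[0->1]=2 prod=2 -> [6 14 1]
Step 7: demand=3,sold=1 ship[1->2]=1 ship[0->1]=2 prod=2 -> [6 15 1]
Step 8: demand=3,sold=1 ship[1->2]=1 ship[0->1]=2 prod=2 -> [6 16 1]
Step 9: demand=3,sold=1 ship[1->2]=1 ship[0->1]=2 prod=2 -> [6 17 1]
Step 10: demand=3,sold=1 ship[1->2]=1 ship[0->1]=2 prod=2 -> [6 18 1]
Step 11: demand=3,sold=1 ship[1->2]=1 ship[0->1]=2 prod=2 -> [6 19 1]
Step 12: demand=3,sold=1 ship[1->2]=1 ship[0->1]=2 prod=2 -> [6 20 1]
First stockout at step 7

7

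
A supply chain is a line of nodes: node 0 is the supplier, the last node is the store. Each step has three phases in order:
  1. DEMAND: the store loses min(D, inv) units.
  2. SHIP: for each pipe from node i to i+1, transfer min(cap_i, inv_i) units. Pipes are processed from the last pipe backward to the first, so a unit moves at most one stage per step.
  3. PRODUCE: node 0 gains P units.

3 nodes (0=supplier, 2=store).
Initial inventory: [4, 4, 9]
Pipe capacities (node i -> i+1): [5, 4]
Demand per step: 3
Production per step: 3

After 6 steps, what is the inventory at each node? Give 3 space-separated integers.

Step 1: demand=3,sold=3 ship[1->2]=4 ship[0->1]=4 prod=3 -> inv=[3 4 10]
Step 2: demand=3,sold=3 ship[1->2]=4 ship[0->1]=3 prod=3 -> inv=[3 3 11]
Step 3: demand=3,sold=3 ship[1->2]=3 ship[0->1]=3 prod=3 -> inv=[3 3 11]
Step 4: demand=3,sold=3 ship[1->2]=3 ship[0->1]=3 prod=3 -> inv=[3 3 11]
Step 5: demand=3,sold=3 ship[1->2]=3 ship[0->1]=3 prod=3 -> inv=[3 3 11]
Step 6: demand=3,sold=3 ship[1->2]=3 ship[0->1]=3 prod=3 -> inv=[3 3 11]

3 3 11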